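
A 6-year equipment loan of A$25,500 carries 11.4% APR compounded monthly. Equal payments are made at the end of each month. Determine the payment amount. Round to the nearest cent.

With 12 periods per year: i = 0.0095, n = 72.
Annuity-PV factor = 51.976177; PMT = 25500 / 51.976177 = 490.6094

A$490.61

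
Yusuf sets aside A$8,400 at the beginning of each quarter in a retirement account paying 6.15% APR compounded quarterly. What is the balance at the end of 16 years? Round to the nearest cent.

i = 0.0615/4 = 0.015375 per quarter; n = 16·4 = 64.
Accumulation factor s(64|0.015375) × (1+i) = 109.309112; FV = 8400 × 109.309112 = 918,196.5393
(Beginning-of-period payments → annuity-due factor ×(1+i).)

A$918,196.54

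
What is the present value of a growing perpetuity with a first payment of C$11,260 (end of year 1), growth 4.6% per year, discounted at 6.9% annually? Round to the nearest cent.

C$489,565.22

PV = PMT / (i − g) = 11260 / (0.069 − 0.046) = 11260 / 0.023000 = 489,565.2174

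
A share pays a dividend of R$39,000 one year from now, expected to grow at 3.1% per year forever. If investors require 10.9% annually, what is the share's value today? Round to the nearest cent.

PV = PMT / (i − g) = 39000 / (0.109 − 0.031) = 39000 / 0.078000 = 500,000.0000

R$500,000.00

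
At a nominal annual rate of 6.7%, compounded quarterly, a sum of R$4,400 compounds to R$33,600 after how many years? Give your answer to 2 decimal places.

Periodic rate i = 0.067/4 = 0.01675.
(1+i)^n = 33600/4400 = 7.63636, so n = ln 7.63636 / ln 1.01675 = 122.3821 quarters
= 122.3821/4 years

30.60 years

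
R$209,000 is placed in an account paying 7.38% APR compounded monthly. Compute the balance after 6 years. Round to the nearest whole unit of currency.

i = 0.0738/12 = 0.00615 per month; n = 6·12 = 72.
FV = 209,000 × (1 + 0.00615)^72 = 324,984.7308

R$324,985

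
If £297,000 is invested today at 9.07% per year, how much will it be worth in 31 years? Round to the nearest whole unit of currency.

£4,381,483

297,000 × (1+0.0907)^31 = 297,000 × 14.752469 = 4,381,483.2576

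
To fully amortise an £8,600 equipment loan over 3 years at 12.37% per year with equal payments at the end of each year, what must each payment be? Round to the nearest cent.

£3,603.39

Annuity-PV factor = 2.386642; PMT = 8600 / 2.386642 = 3,603.3888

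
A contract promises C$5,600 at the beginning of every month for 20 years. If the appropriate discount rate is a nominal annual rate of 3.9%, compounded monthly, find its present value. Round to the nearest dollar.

C$935,238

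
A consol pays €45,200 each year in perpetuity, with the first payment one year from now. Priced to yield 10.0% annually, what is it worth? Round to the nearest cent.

€452,000.00

PV = C/r = 45200/0.1 = 452,000.0000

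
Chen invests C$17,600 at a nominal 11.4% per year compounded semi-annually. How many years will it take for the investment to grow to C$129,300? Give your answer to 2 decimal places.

17.99 years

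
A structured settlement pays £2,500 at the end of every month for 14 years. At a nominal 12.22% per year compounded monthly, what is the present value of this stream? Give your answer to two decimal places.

£200,746.75

With 12 periods per year: i = 0.0101833, n = 168.
PV = 2500 × [1 − (1+0.0101833)^(−168)] / 0.0101833 = 2500 × 80.298701 = 200,746.7515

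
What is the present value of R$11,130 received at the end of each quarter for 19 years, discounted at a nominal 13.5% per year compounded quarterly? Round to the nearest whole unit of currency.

R$303,315

With 4 periods per year: i = 0.03375, n = 76.
Annuity factor a(76|0.03375) = 27.251987; PV = 11130 × 27.251987 = 303,314.6196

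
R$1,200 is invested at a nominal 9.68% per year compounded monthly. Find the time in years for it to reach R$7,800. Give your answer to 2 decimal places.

19.41 years

Periodic rate i = 0.0968/12 = 0.00806667.
n = ln(7800/1200) / ln(1+0.00806667) = ln(6.50000) / 0.008034 = 232.9762 months
= 232.9762/12 years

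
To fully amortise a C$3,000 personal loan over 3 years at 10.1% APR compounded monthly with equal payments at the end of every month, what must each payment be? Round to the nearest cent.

C$96.94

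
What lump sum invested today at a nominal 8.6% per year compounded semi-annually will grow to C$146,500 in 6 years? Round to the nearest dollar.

C$88,395

i = 0.086/2 = 0.043 per half-year; n = 6·2 = 12.
Discount factor = (1+0.043)^(−12) = 0.603376; PV = 146,500 × 0.603376 = 88,394.6384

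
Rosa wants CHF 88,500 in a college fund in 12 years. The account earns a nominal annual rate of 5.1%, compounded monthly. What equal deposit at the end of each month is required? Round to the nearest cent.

With 12 periods per year: i = 0.00425, n = 144.
FV-annuity factor = 198.053175; PMT = 88500 / 198.053175 = 446.8497

CHF 446.85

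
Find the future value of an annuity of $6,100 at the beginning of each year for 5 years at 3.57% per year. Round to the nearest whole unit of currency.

Accumulation factor s(5|0.0357) × (1+i) = 5.561682; FV = 6100 × 5.561682 = 33,926.2608
Payments are at the start of each period, so multiply by (1+i).

$33,926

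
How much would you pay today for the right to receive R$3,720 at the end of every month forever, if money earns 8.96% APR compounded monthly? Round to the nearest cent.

R$498,214.29

Periodic rate i = 0.0896/12 = 0.00746667.
PV = PMT / i = 3720 / 0.00746667 = 498,214.2857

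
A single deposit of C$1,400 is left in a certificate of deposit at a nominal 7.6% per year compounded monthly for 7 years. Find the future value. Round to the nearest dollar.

i = 0.076/12 = 0.00633333 per month; n = 7·12 = 84.
FV = PV·(1+i)^n = 1,400 × 1.699480 = 2,379.2722

C$2,379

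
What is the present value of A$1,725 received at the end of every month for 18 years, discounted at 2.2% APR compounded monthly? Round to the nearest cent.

A$307,441.35

With 12 periods per year: i = 0.00183333, n = 216.
PV = 1725 × [1 − (1+0.00183333)^(−216)] / 0.00183333 = 1725 × 178.226867 = 307,441.3460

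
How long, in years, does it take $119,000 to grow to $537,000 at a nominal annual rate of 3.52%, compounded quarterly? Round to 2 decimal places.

Periodic rate i = 0.0352/4 = 0.0088.
(1+i)^n = 537000/119000 = 4.51261, so n = ln 4.51261 / ln 1.0088 = 171.9881 quarters
= 171.9881/4 years

43.00 years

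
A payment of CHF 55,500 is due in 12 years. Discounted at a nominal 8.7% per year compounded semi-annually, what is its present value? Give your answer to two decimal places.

With 2 periods per year: i = 0.0435, n = 24.
Discount factor = (1+0.0435)^(−24) = 0.359899; PV = 55,500 × 0.359899 = 19,974.4165

CHF 19,974.42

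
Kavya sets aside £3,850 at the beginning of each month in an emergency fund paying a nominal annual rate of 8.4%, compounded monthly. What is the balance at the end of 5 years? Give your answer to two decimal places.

With 12 periods per year: i = 0.007, n = 60.
FV = 3850 × [(1+0.007)^60 − 1] / 0.007 × (1+i) = 3850 × 74.767777 = 287,855.9424
(annuity-due: payments at period start, so ×(1+i).)

£287,855.94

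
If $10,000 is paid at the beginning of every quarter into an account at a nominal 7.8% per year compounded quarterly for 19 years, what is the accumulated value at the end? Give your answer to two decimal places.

$1,745,905.80

i = 0.078/4 = 0.0195 per quarter; n = 19·4 = 76.
FV = 10000 × [(1+0.0195)^76 − 1] / 0.0195 × (1+i) = 10000 × 174.590580 = 1,745,905.7968
(annuity-due: payments at period start, so ×(1+i).)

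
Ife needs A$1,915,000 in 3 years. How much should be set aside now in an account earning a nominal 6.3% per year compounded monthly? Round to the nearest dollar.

A$1,585,995

i = 0.063/12 = 0.00525 per month; n = 3·12 = 36.
PV = 1,915,000 / (1 + 0.00525)^36 = 1,915,000 / 1.207444 = 1,585,995.0751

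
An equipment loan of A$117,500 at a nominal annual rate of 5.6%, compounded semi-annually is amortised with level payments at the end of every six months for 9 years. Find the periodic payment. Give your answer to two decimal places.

i = 0.056/2 = 0.028 per half-year; n = 9·2 = 18.
Annuity-PV factor = 13.988980; PMT = 117500 / 13.988980 = 8,399.4690

A$8,399.47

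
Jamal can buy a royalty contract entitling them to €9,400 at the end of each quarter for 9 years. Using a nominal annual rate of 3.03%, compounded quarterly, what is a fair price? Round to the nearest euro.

Periodic rate i = 0.0303/4 = 0.007575; n = 9 × 4 = 36 periods.
Annuity factor a(36|0.007575) = 31.405421; PV = 9400 × 31.405421 = 295,210.9588

€295,211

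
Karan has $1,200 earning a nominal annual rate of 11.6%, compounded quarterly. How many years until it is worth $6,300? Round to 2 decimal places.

Periodic rate i = 0.116/4 = 0.029.
(1+i)^n = 6300/1200 = 5.25000, so n = ln 5.25000 / ln 1.029 = 58.0054 quarters
= 58.0054/4 years

14.50 years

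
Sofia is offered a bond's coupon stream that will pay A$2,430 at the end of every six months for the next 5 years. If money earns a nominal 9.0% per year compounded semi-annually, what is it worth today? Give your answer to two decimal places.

i = 0.09/2 = 0.045 per half-year; n = 5·2 = 10.
PV = 2430 × [1 − (1+0.045)^(−10)] / 0.045 = 2430 × 7.912718 = 19,227.9052

A$19,227.91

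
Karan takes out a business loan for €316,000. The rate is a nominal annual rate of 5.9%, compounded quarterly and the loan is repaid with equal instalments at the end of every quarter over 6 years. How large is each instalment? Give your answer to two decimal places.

With 4 periods per year: i = 0.01475, n = 24.
Annuity-PV factor = 20.088684; PMT = 316000 / 20.088684 = 15,730.2491

€15,730.25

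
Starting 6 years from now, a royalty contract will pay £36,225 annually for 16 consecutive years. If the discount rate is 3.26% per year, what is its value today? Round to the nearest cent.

£379,999.54

PV at t=5 (ordinary 16-year annuity): 36225 × a(16|0.0326) = 36225 × 12.315025 = 446,111.7637
Discount back 5 years: 446,111.7637 × (1+0.0326)^(−5) = 446,111.7637 × 0.851803 = 379,999.5409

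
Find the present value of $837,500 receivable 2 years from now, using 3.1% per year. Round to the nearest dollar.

Discount factor = (1+0.031)^(−2) = 0.940768; PV = 837,500 × 0.940768 = 787,893.4411

$787,893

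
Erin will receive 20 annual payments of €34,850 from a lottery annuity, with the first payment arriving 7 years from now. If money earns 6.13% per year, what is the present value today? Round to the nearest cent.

€276,798.58

PV at t=6 (ordinary 20-year annuity): 34850 × a(20|0.0613) = 34850 × 11.349848 = 395,542.2165
Discount back 6 years: 395,542.2165 × (1+0.0613)^(−6) = 395,542.2165 × 0.699795 = 276,798.5798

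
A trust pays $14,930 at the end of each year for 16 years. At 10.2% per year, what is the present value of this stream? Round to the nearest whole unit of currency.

$115,430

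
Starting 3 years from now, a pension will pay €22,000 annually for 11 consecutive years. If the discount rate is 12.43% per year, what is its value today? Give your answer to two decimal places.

€101,428.34

Value one period before first payment (t=2): 22000 × [1 − (1+0.1243)^(−11)] / 0.1243 = 22000 × 5.827752 = 128,210.5395
PV₀ = 128,210.5395 / (1+0.1243)^2 = 128,210.5395 / 1.264050 = 101,428.3374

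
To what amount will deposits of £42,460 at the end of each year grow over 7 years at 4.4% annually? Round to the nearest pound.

Accumulation factor s(7|0.044) = 7.994821; FV = 42460 × 7.994821 = 339,460.1129

£339,460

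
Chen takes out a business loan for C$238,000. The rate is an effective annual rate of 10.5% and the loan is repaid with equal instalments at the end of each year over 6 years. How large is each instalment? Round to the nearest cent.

C$55,449.69

Annuity-PV factor = 4.292179; PMT = 238000 / 4.292179 = 55,449.6862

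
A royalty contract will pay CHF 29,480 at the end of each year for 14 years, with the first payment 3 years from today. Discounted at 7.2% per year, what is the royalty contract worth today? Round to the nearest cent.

Value one period before first payment (t=2): 29480 × [1 − (1+0.072)^(−14)] / 0.072 = 29480 × 8.641533 = 254,752.3970
PV₀ = 254,752.3970 / (1+0.072)^2 = 254,752.3970 / 1.149184 = 221,681.1207

CHF 221,681.12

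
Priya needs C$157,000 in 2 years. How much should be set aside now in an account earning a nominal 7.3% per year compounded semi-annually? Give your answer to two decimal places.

C$136,026.16

With 2 periods per year: i = 0.0365, n = 4.
PV = 157,000 / (1 + 0.0365)^4 = 157,000 / 1.154190 = 136,026.1564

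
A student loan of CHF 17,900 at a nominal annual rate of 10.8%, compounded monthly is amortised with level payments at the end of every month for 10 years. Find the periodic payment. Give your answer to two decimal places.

CHF 244.55

Periodic rate i = 0.108/12 = 0.009; n = 10 × 12 = 120 periods.
Annuity-PV factor = 73.195545; PMT = 17900 / 73.195545 = 244.5504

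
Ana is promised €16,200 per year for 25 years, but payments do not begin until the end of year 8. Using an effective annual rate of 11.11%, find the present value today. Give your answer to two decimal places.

€64,739.13

Value one period before first payment (t=7): 16200 × [1 − (1+0.1111)^(−25)] / 0.1111 = 16200 × 8.354566 = 135,343.9647
PV₀ = 135,343.9647 / (1+0.1111)^7 = 135,343.9647 / 2.090605 = 64,739.1303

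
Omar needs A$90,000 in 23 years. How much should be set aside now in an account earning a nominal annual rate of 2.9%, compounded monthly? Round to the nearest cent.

i = 0.029/12 = 0.00241667 per month; n = 23·12 = 276.
Discount factor = (1+0.00241667)^(−276) = 0.513659; PV = 90,000 × 0.513659 = 46,229.3248

A$46,229.32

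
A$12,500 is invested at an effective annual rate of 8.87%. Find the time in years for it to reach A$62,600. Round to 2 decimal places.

18.96 years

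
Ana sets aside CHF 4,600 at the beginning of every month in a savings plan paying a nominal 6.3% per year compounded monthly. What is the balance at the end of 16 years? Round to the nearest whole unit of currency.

With 12 periods per year: i = 0.00525, n = 192.
Accumulation factor s(192|0.00525) × (1+i) = 331.809042; FV = 4600 × 331.809042 = 1,526,321.5953
(Beginning-of-period payments → annuity-due factor ×(1+i).)

CHF 1,526,322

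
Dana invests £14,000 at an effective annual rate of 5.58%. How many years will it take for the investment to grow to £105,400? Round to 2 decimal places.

(1+i)^n = 105400/14000 = 7.52857, so n = ln 7.52857 / ln 1.0558 = 37.1777 years

37.18 years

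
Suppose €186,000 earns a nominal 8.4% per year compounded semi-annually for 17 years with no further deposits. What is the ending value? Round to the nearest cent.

With 2 periods per year: i = 0.042, n = 34.
186,000 × (1+0.042)^34 = 186,000 × 4.050442 = 753,382.2589

€753,382.26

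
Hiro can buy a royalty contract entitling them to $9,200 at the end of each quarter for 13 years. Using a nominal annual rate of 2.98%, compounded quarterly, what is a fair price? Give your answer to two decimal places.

$395,420.99

Periodic rate i = 0.0298/4 = 0.00745; n = 13 × 4 = 52 periods.
PV = PMT · [1 − (1+i)^(−n)] / i = 9200 · 42.980543 = 395,420.9946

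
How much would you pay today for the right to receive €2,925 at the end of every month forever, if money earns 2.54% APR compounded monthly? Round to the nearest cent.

€1,381,889.76

Periodic rate i = 0.0254/12 = 0.00211667.
PV = PMT / i = 2925 / 0.00211667 = 1,381,889.7638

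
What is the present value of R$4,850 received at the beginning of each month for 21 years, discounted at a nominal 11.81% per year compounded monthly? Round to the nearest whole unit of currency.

Periodic rate i = 0.1181/12 = 0.00984167; n = 21 × 12 = 252 periods.
PV = 4850 × [1 − (1+0.00984167)^(−252)] / 0.00984167 × (1+i) = 4850 × 93.912064 = 455,473.5126
(Beginning-of-period payments → annuity-due factor ×(1+i).)

R$455,474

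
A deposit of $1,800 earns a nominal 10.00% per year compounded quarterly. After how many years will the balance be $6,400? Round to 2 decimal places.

12.84 years

Periodic rate i = 0.1/4 = 0.025.
(1+i)^n = 6400/1800 = 3.55556, so n = ln 3.55556 / ln 1.025 = 51.3721 quarters
= 51.3721/4 years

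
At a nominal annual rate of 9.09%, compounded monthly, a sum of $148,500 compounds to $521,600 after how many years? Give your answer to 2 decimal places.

13.87 years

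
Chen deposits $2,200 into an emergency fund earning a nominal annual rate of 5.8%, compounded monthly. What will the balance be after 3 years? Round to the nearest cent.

$2,617.03

Periodic rate i = 0.058/12 = 0.00483333; n = 3 × 12 = 36 periods.
2,200 × (1+0.00483333)^36 = 2,200 × 1.189557 = 2,617.0251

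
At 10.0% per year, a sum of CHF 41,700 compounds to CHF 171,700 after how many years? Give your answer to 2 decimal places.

14.85 years

(1+i)^n = 171700/41700 = 4.11751, so n = ln 4.11751 / ln 1.1 = 14.8489 years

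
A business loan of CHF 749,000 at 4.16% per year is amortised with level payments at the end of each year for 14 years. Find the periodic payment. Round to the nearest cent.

Annuity-PV factor = 10.452416; PMT = 749000 / 10.452416 = 71,658.0754

CHF 71,658.08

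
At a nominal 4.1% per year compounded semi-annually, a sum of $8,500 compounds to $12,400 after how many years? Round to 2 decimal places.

Periodic rate i = 0.041/2 = 0.0205.
(1+i)^n = 12400/8500 = 1.45882, so n = ln 1.45882 / ln 1.0205 = 18.6092 half-years
= 18.6092/2 years

9.30 years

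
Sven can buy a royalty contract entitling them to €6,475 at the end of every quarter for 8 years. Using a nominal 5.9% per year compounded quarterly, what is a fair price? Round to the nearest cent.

€164,220.31

With 4 periods per year: i = 0.01475, n = 32.
PV = PMT · [1 − (1+i)^(−n)] / i = 6475 · 25.362211 = 164,220.3145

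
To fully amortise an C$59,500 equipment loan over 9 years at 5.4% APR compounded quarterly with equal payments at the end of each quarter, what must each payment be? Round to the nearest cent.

C$2,097.72

Periodic rate i = 0.054/4 = 0.0135; n = 9 × 4 = 36 periods.
PMT = 59500 / ( [1 − (1+0.0135)^(−36)] / 0.0135 ) = 59500 / 28.364084 = 2,097.7233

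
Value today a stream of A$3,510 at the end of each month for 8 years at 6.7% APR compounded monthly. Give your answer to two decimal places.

Periodic rate i = 0.067/12 = 0.00558333; n = 8 × 12 = 96 periods.
Annuity factor a(96|0.00558333) = 74.156991; PV = 3510 × 74.156991 = 260,291.0389

A$260,291.04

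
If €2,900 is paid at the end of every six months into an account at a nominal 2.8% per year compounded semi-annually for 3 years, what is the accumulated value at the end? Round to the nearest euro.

Periodic rate i = 0.028/2 = 0.014; n = 3 × 2 = 6 periods.
FV = PMT · [(1+i)^n − 1] / i = 2900 · 6.213961 = 18,020.4880

€18,020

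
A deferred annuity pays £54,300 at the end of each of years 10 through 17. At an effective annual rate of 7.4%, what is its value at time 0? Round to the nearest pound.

£167,929

Value one period before first payment (t=9): 54300 × [1 − (1+0.074)^(−8)] / 0.074 = 54300 × 5.879832 = 319,274.8846
Discount back 9 years: 319,274.8846 × (1+0.074)^(−9) = 319,274.8846 × 0.525971 = 167,929.2020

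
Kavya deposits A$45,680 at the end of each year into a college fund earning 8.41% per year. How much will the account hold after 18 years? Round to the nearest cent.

A$1,780,527.69

FV = PMT · [(1+i)^n − 1] / i = 45680 · 38.978277 = 1,780,527.6873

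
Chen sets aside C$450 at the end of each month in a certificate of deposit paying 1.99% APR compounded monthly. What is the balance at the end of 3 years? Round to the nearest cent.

C$16,679.10

Periodic rate i = 0.0199/12 = 0.00165833; n = 3 × 12 = 36 periods.
FV = PMT · [(1+i)^n − 1] / i = 450 · 37.064657 = 16,679.0957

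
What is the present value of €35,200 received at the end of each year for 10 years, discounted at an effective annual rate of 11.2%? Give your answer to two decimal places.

PV = 35200 × [1 − (1+0.112)^(−10)] / 0.112 = 35200 × 5.840167 = 205,573.8938

€205,573.89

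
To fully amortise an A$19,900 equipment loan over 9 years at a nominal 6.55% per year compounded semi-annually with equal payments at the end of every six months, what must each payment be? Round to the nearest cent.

With 2 periods per year: i = 0.03275, n = 18.
Annuity-PV factor = 13.439118; PMT = 19900 / 13.439118 = 1,480.7519

A$1,480.75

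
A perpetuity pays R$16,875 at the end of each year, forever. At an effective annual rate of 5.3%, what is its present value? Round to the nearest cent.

PV = C/r = 16875/0.053 = 318,396.2264

R$318,396.23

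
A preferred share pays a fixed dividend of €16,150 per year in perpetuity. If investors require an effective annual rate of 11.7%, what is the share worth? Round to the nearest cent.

PV = PMT / i = 16150 / 0.117 = 138,034.1880

€138,034.19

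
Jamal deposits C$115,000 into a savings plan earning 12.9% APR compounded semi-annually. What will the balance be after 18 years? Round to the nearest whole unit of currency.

Periodic rate i = 0.129/2 = 0.0645; n = 18 × 2 = 36 periods.
FV = 115,000 × (1 + 0.0645)^36 = 1,091,294.1025

C$1,091,294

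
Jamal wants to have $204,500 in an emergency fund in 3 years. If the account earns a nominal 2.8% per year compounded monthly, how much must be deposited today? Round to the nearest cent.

i = 0.028/12 = 0.00233333 per month; n = 3·12 = 36.
PV = 204,500 / (1 + 0.00233333)^36 = 204,500 / 1.087522 = 188,042.0905

$188,042.09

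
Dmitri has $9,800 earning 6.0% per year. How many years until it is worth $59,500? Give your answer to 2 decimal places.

30.95 years

(1+i)^n = 59500/9800 = 6.07143, so n = ln 6.07143 / ln 1.06 = 30.9529 years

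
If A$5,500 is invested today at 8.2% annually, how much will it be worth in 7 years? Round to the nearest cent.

A$9,548.90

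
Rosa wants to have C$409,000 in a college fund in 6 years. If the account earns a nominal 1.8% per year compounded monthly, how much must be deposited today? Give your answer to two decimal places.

C$367,159.40

With 12 periods per year: i = 0.0015, n = 72.
PV = 409,000 / (1 + 0.0015)^72 = 409,000 / 1.113958 = 367,159.3959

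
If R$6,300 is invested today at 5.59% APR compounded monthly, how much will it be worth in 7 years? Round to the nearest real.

i = 0.0559/12 = 0.00465833 per month; n = 7·12 = 84.
6,300 × (1+0.00465833)^84 = 6,300 × 1.477559 = 9,308.6218

R$9,309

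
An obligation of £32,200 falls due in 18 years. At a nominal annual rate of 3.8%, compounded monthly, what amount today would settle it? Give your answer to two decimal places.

£16,265.51

Periodic rate i = 0.038/12 = 0.00316667; n = 18 × 12 = 216 periods.
Discount factor = (1+0.00316667)^(−216) = 0.505140; PV = 32,200 × 0.505140 = 16,265.5142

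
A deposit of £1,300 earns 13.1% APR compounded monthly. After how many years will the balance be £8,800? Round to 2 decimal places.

14.68 years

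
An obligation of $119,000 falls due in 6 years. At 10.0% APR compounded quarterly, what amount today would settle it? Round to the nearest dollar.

$65,792

i = 0.1/4 = 0.025 per quarter; n = 6·4 = 24.
Discount factor = (1+0.025)^(−24) = 0.552875; PV = 119,000 × 0.552875 = 65,792.1671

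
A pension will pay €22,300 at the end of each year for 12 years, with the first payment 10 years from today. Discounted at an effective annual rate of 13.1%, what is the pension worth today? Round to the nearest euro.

€43,385

PV at t=9 (ordinary 12-year annuity): 22300 × a(12|0.131) = 22300 × 5.891069 = 131,370.8408
PV₀ = 131,370.8408 / (1+0.131)^9 = 131,370.8408 / 3.028053 = 43,384.5938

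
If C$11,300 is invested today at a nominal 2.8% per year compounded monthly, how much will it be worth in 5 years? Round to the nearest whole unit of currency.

C$12,996

Periodic rate i = 0.028/12 = 0.00233333; n = 5 × 12 = 60 periods.
FV = PV·(1+i)^n = 11,300 × 1.150086 = 12,995.9744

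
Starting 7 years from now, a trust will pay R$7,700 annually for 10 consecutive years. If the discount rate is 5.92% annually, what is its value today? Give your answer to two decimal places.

Value one period before first payment (t=6): 7700 × [1 − (1+0.0592)^(−10)] / 0.0592 = 7700 × 7.388064 = 56,888.0912
Discount back 6 years: 56,888.0912 × (1+0.0592)^(−6) = 56,888.0912 × 0.708161 = 40,285.9426

R$40,285.94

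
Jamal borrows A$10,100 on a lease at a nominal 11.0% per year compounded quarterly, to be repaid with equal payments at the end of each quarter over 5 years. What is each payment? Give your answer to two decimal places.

i = 0.11/4 = 0.0275 per quarter; n = 5·4 = 20.
PMT = 10100 / ( [1 − (1+0.0275)^(−20)] / 0.0275 ) = 10100 / 15.227252 = 663.2845

A$663.28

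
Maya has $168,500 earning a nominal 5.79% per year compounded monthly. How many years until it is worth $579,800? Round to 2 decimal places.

21.39 years

Periodic rate i = 0.0579/12 = 0.004825.
n = ln(579800/168500) / ln(1+0.004825) = ln(3.44095) / 0.004813 = 256.7308 months
= 256.7308/12 years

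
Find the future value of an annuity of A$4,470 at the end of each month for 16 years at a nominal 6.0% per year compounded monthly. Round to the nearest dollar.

i = 0.06/12 = 0.005 per month; n = 16·12 = 192.
FV = 4470 × [(1+0.005)^192 − 1] / 0.005 = 4470 × 321.091337 = 1,435,278.2748

A$1,435,278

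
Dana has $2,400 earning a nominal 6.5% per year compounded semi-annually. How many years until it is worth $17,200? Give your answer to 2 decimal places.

30.79 years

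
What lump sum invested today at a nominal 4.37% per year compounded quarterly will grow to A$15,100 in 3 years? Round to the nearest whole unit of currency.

Periodic rate i = 0.0437/4 = 0.010925; n = 3 × 4 = 12 periods.
Discount factor = (1+0.010925)^(−12) = 0.877754; PV = 15,100 × 0.877754 = 13,254.0836

A$13,254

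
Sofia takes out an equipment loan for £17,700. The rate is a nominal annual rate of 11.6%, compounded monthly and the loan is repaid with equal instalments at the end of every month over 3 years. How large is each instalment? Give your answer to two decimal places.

£584.52

Periodic rate i = 0.116/12 = 0.00966667; n = 3 × 12 = 36 periods.
Annuity-PV factor = 30.281387; PMT = 17700 / 30.281387 = 584.5175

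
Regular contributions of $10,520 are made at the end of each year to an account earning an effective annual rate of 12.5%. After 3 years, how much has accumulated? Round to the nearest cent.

$35,669.38

FV = PMT · [(1+i)^n − 1] / i = 10520 · 3.390625 = 35,669.3750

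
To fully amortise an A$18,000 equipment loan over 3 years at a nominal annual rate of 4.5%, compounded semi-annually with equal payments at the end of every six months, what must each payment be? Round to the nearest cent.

Periodic rate i = 0.045/2 = 0.0225; n = 3 × 2 = 6 periods.
PMT = 18000 / ( [1 − (1+0.0225)^(−6)] / 0.0225 ) = 18000 / 5.554477 = 3,240.6293

A$3,240.63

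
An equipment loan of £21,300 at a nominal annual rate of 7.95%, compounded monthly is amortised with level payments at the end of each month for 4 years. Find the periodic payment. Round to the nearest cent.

£519.50

i = 0.0795/12 = 0.006625 per month; n = 4·12 = 48.
PMT = 21300 / ( [1 − (1+0.006625)^(−48)] / 0.006625 ) = 21300 / 41.001319 = 519.4955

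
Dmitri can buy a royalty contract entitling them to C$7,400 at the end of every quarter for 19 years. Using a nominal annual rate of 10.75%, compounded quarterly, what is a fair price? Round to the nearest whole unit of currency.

With 4 periods per year: i = 0.026875, n = 76.
PV = 7400 × [1 − (1+0.026875)^(−76)] / 0.026875 = 7400 × 32.251201 = 238,658.8883

C$238,659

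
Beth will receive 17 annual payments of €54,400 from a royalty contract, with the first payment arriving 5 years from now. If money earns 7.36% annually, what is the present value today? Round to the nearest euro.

€390,002

Value one period before first payment (t=4): 54400 × [1 − (1+0.0736)^(−17)] / 0.0736 = 54400 × 9.524398 = 518,127.2474
Discount back 4 years: 518,127.2474 × (1+0.0736)^(−4) = 518,127.2474 × 0.752714 = 390,001.6284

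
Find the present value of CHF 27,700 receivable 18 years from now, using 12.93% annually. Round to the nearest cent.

CHF 3,103.93

PV = FV·(1+i)^(−n) = 27,700 × 0.112055 = 3,103.9296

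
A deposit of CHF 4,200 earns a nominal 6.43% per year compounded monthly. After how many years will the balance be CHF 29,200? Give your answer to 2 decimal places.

Periodic rate i = 0.0643/12 = 0.00535833.
n = ln(29200/4200) / ln(1+0.00535833) = ln(6.95238) / 0.005344 = 362.8506 months
= 362.8506/12 years

30.24 years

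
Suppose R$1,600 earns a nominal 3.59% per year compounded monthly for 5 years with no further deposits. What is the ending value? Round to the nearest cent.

Periodic rate i = 0.0359/12 = 0.00299167; n = 5 × 12 = 60 periods.
1,600 × (1+0.00299167)^60 = 1,600 × 1.196298 = 1,914.0773

R$1,914.08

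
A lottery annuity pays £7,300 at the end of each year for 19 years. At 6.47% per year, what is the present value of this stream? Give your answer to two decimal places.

PV = PMT · [1 − (1+i)^(−n)] / i = 7300 · 10.759412 = 78,543.7075

£78,543.71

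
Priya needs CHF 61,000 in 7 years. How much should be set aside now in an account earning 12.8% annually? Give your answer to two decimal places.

PV = FV·(1+i)^(−n) = 61,000 × 0.430364 = 26,252.2262

CHF 26,252.23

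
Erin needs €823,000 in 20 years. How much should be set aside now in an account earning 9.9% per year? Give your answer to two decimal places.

€124,579.33

PV = FV·(1+i)^(−n) = 823,000 × 0.151372 = 124,579.3288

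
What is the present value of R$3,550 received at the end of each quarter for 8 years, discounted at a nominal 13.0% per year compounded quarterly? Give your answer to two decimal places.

Periodic rate i = 0.13/4 = 0.0325; n = 8 × 4 = 32 periods.
PV = PMT · [1 − (1+i)^(−n)] / i = 3550 · 19.712297 = 69,978.6543

R$69,978.65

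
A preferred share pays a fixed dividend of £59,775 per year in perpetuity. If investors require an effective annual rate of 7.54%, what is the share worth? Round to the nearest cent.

£792,771.88

PV = C/r = 59775/0.0754 = 792,771.8833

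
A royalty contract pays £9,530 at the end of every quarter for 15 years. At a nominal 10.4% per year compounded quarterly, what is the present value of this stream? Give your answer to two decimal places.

Periodic rate i = 0.104/4 = 0.026; n = 15 × 4 = 60 periods.
PV = PMT · [1 − (1+i)^(−n)] / i = 9530 · 30.216646 = 287,964.6346

£287,964.63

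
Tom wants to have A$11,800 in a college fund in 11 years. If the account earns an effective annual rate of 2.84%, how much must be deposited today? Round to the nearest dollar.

Discount factor = (1+0.0284)^(−11) = 0.734881; PV = 11,800 × 0.734881 = 8,671.6005

A$8,672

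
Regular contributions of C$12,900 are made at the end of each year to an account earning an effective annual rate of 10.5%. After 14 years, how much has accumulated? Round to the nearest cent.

C$374,275.53

FV = 12900 × [(1+0.105)^14 − 1] / 0.105 = 12900 × 29.013607 = 374,275.5260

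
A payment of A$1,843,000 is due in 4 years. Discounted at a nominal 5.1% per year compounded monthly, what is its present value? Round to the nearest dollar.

Periodic rate i = 0.051/12 = 0.00425; n = 4 × 12 = 48 periods.
PV = 1,843,000 / (1 + 0.00425)^48 = 1,843,000 / 1.225768 = 1,503,546.9564

A$1,503,547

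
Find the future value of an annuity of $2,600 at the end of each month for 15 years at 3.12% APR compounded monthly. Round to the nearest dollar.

$595,828

With 12 periods per year: i = 0.0026, n = 180.
Accumulation factor s(180|0.0026) = 229.164572; FV = 2600 × 229.164572 = 595,827.8862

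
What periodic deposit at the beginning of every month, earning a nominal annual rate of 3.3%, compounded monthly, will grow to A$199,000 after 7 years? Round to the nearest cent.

With 12 periods per year: i = 0.00275, n = 84.
FV-annuity factor × (1+i) = 94.608504; PMT = 199000 / 94.608504 = 2,103.4050

A$2,103.40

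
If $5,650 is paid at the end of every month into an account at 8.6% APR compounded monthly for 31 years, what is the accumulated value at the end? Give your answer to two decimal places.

With 12 periods per year: i = 0.00716667, n = 372.
Accumulation factor s(372|0.00716667) = 1848.311008; FV = 5650 × 1848.311008 = 10,442,957.1937

$10,442,957.19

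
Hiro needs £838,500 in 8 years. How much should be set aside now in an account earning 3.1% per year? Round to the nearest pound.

PV = 838,500 / (1 + 0.031)^8 = 838,500 / 1.276643 = 656,800.9083

£656,801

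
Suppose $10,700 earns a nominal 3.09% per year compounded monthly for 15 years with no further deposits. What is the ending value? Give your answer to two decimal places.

Periodic rate i = 0.0309/12 = 0.002575; n = 15 × 12 = 180 periods.
10,700 × (1+0.002575)^180 = 10,700 × 1.588681 = 16,998.8893

$16,998.89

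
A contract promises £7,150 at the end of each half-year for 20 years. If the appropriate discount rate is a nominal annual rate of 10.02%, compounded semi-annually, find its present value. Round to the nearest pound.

With 2 periods per year: i = 0.0501, n = 40.
Annuity factor a(40|0.0501) = 17.135617; PV = 7150 × 17.135617 = 122,519.6583

£122,520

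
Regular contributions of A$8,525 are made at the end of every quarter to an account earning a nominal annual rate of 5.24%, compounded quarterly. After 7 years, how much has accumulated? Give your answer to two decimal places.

Periodic rate i = 0.0524/4 = 0.0131; n = 7 × 4 = 28 periods.
FV = PMT · [(1+i)^n − 1] / i = 8525 · 33.563070 = 286,125.1710

A$286,125.17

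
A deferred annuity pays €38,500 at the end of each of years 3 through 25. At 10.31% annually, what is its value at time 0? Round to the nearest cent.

€274,758.60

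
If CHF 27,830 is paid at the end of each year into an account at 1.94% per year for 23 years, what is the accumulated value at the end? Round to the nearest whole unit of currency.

CHF 797,175

FV = 27830 × [(1+0.0194)^23 − 1] / 0.0194 = 27830 × 28.644445 = 797,174.8927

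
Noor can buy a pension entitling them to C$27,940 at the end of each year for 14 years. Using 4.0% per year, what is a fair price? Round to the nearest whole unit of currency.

PV = 27940 × [1 − (1+0.04)^(−14)] / 0.04 = 27940 × 10.563123 = 295,133.6546

C$295,134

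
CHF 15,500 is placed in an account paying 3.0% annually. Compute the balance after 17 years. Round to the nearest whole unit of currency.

FV = PV·(1+i)^n = 15,500 × 1.652848 = 25,619.1383

CHF 25,619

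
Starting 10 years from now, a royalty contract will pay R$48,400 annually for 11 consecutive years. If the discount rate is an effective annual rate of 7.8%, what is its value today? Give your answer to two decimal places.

PV at t=9 (ordinary 11-year annuity): 48400 × a(11|0.078) = 48400 × 7.208754 = 348,903.6748
Discount back 9 years: 348,903.6748 × (1+0.078)^(−9) = 348,903.6748 × 0.508664 = 177,474.8002

R$177,474.80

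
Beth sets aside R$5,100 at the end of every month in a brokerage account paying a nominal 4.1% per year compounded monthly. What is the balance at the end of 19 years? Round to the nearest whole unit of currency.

R$1,755,993

Periodic rate i = 0.041/12 = 0.00341667; n = 19 × 12 = 228 periods.
Accumulation factor s(228|0.00341667) = 344.312256; FV = 5100 × 344.312256 = 1,755,992.5077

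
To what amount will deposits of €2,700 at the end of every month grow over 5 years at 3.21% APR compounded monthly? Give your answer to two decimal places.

€175,470.94

Periodic rate i = 0.0321/12 = 0.002675; n = 5 × 12 = 60 periods.
FV = PMT · [(1+i)^n − 1] / i = 2700 · 64.989236 = 175,470.9375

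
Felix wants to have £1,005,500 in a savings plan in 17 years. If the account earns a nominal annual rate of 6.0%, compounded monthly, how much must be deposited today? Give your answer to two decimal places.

i = 0.06/12 = 0.005 per month; n = 17·12 = 204.
Discount factor = (1+0.005)^(−204) = 0.361513; PV = 1,005,500 × 0.361513 = 363,500.8884

£363,500.89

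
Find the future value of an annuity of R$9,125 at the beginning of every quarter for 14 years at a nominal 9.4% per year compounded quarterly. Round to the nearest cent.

Periodic rate i = 0.094/4 = 0.0235; n = 14 × 4 = 56 periods.
FV = 9125 × [(1+0.0235)^56 − 1] / 0.0235 × (1+i) = 9125 × 116.380299 = 1,061,970.2317
(Beginning-of-period payments → annuity-due factor ×(1+i).)

R$1,061,970.23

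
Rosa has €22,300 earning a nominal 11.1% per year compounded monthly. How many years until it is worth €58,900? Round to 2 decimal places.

8.79 years

Periodic rate i = 0.111/12 = 0.00925.
(1+i)^n = 58900/22300 = 2.64126, so n = ln 2.64126 / ln 1.00925 = 105.4854 months
= 105.4854/12 years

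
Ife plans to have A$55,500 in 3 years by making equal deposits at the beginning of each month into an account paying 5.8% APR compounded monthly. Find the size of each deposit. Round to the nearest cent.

Periodic rate i = 0.058/12 = 0.00483333; n = 3 × 12 = 36 periods.
PMT = 55500 / ( [(1+0.00483333)^36 − 1] / 0.00483333 × (1+i) ) = 55500 / 39.408217 = 1,408.3357

A$1,408.34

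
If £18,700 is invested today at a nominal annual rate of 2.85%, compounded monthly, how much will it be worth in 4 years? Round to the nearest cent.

Periodic rate i = 0.0285/12 = 0.002375; n = 4 × 12 = 48 periods.
18,700 × (1+0.002375)^48 = 18,700 × 1.120601 = 20,955.2322

£20,955.23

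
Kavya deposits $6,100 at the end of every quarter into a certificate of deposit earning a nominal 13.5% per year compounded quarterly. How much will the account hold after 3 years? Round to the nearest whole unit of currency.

$88,439

Periodic rate i = 0.135/4 = 0.03375; n = 3 × 4 = 12 periods.
FV = 6100 × [(1+0.03375)^12 − 1] / 0.03375 = 6100 × 14.498192 = 88,438.9740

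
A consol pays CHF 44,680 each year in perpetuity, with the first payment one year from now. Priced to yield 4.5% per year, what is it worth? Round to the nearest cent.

CHF 992,888.89

PV = PMT / i = 44680 / 0.045 = 992,888.8889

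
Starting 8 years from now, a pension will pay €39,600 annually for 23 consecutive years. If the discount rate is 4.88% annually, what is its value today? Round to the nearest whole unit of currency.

PV at t=7 (ordinary 23-year annuity): 39600 × a(23|0.0488) = 39600 × 13.642466 = 540,241.6437
PV₀ = 540,241.6437 / (1+0.0488)^7 = 540,241.6437 / 1.395882 = 387,025.2567

€387,025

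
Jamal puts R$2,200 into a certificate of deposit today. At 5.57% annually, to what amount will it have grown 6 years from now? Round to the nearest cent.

R$3,045.55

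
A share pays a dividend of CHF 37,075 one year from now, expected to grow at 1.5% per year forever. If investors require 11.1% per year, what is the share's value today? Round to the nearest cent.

PV = D₁/(r − g) = 37075/(0.111 − 0.015) = 386,197.9167

CHF 386,197.92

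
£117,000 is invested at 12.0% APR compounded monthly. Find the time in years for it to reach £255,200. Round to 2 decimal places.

Periodic rate i = 0.12/12 = 0.01.
n = ln(255200/117000) / ln(1+0.01) = ln(2.18120) / 0.009950 = 78.3767 months
= 78.3767/12 years

6.53 years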